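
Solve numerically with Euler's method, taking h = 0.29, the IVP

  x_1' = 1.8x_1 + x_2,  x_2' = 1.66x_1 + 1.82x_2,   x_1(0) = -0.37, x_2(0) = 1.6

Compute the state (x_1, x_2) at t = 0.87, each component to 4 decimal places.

Euler on (x_1,x_2): x_1_{n+1} = x_1_n + h·x_1', x_2_{n+1} = x_2_n + h·x_2'.
0.000000: (-0.370000, 1.600000); f=(0.934000, 2.297800) → (-0.099140, 2.266362)
0.290000: (-0.099140, 2.266362); f=(2.087910, 3.960206) → (0.506354, 3.414822)
0.580000: (0.506354, 3.414822); f=(4.326259, 7.055523) → (1.760969, 5.460924)
(x_1(0.87), x_2(0.87)) ≈ (1.7610, 5.4609)

1.7610, 5.4609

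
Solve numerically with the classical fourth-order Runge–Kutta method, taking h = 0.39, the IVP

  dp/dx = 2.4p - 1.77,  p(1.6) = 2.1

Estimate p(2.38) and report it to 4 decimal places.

9.5465

RK4: k1 = f(x_n, p_n); k2 = f(x_n + h/2, p_n + (h/2)·k1); k3 = f(x_n + h/2, p_n + (h/2)·k2); k4 = f(x_n + h, p_n + h·k3); p_{n+1} = p_n + (h/6)·(k1 + 2k2 + 2k3 + k4).
x=1.600000, p=2.100000:
  k1 = f(1.600000, 2.100000) = 3.270000
  k2 = f(1.795000, 2.737650) = 4.800360
  k3 = f(1.795000, 3.036070) = 5.516568
  k4 = f(1.990000, 4.251462) = 8.433508
  p ← 2.100000 + (0.39/6)·(k1 + 2k2 + 2k3 + k4) = 4.201929
x=1.990000, p=4.201929:
  k1 = f(1.990000, 4.201929) = 8.314629
  k2 = f(2.185000, 5.823281) = 12.205875
  k3 = f(2.185000, 6.582074) = 14.026979
  k4 = f(2.380000, 9.672450) = 21.443881
  p ← 4.201929 + (0.39/6)·(k1 + 2k2 + 2k3 + k4) = 9.546503
p(2.38) ≈ 9.5465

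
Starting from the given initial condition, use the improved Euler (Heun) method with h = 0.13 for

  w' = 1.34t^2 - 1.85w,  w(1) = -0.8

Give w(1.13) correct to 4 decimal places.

-0.4534

Heun: k1 = f(t_n, w_n); k2 = f(t_n + h, w_n + h·k1); w_{n+1} = w_n + (h/2)·(k1 + k2).
t=1.000000, w=-0.800000:
  k1 = f(1.000000, -0.800000) = 2.820000
  k2 = f(1.130000, -0.433400) = 2.512836
  w ← -0.800000 + (0.13/2)·(2.820000 + 2.512836) = -0.453366
w(1.13) ≈ -0.4534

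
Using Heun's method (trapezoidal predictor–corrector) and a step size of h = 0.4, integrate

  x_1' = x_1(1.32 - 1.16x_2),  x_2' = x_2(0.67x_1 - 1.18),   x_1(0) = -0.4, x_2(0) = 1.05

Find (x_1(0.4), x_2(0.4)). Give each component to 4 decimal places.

-0.4754, 0.6170

Heun on (x_1,x_2): k1 = f(t_n, state_n); k2 = f(t_n + h, state_n + h·k1); state_{n+1} = state_n + (h/2)·(k1 + k2).
0.000000: (-0.400000, 1.050000)
  k1 = (-0.040800, -1.520400)
  predictor → (-0.416320, 0.441840)
  k2 = (-0.336164, -0.644616)
  → (-0.475393, 0.616997)
(x_1(0.4), x_2(0.4)) ≈ (-0.4754, 0.6170)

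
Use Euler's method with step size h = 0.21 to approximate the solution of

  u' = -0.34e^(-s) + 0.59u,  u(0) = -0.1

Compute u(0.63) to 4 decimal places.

Euler: u_{n+1} = u_n + h·f(s_n, u_n).
s=0.000000, u=-0.100000: f=-0.399000 → u ← -0.100000 + 0.21·(-0.399000) = -0.183790
s=0.210000, u=-0.183790: f=-0.384035 → u ← -0.183790 + 0.21·(-0.384035) = -0.264437
s=0.420000, u=-0.264437: f=-0.379414 → u ← -0.264437 + 0.21·(-0.379414) = -0.344114
u(0.63) ≈ -0.3441

-0.3441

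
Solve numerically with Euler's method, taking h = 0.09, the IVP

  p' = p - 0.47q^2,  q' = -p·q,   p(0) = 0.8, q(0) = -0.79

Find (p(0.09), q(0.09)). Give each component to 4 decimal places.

Euler on (p,q): p_{n+1} = p_n + h·p', q_{n+1} = q_n + h·q'.
0.000000: (0.800000, -0.790000); f=(0.506673, 0.632000) → (0.845601, -0.733120)
(p(0.09), q(0.09)) ≈ (0.8456, -0.7331)

0.8456, -0.7331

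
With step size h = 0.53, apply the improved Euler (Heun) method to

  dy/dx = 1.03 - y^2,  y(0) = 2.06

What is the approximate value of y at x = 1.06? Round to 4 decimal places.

Heun: k1 = f(x_n, y_n); k2 = f(x_n + h, y_n + h·k1); y_{n+1} = y_n + (h/2)·(k1 + k2).
x=0.000000, y=2.060000:
  k1 = f(0.000000, 2.060000) = -3.213600
  k2 = f(0.530000, 0.356792) = 0.902699
  y ← 2.060000 + (0.53/2)·(-3.213600 + 0.902699) = 1.447611
x=0.530000, y=1.447611:
  k1 = f(0.530000, 1.447611) = -1.065579
  k2 = f(1.060000, 0.882855) = 0.250568
  y ← 1.447611 + (0.53/2)·(-1.065579 + 0.250568) = 1.231633
y(1.06) ≈ 1.2316

1.2316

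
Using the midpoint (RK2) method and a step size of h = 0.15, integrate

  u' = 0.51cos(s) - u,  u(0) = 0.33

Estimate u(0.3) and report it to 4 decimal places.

Midpoint: k1 = f(s_n, u_n); k2 = f(s_n + h/2, u_n + (h/2)·k1); u_{n+1} = u_n + h·k2.
s=0.000000, u=0.330000:
  k1 = f(0.000000, 0.330000) = 0.180000
  k2 = f(0.075000, 0.343500) = 0.165066
  u ← 0.330000 + 0.15·0.165066 = 0.354760
s=0.150000, u=0.354760:
  k1 = f(0.150000, 0.354760) = 0.149513
  k2 = f(0.225000, 0.365973) = 0.131172
  u ← 0.354760 + 0.15·0.131172 = 0.374436
u(0.3) ≈ 0.3744

0.3744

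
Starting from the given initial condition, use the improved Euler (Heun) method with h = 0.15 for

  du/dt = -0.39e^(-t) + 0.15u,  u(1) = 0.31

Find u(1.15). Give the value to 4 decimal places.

Heun: k1 = f(t_n, u_n); k2 = f(t_n + h, u_n + h·k1); u_{n+1} = u_n + (h/2)·(k1 + k2).
t=1.000000, u=0.310000:
  k1 = f(1.000000, 0.310000) = -0.096973
  k2 = f(1.150000, 0.295454) = -0.079170
  u ← 0.310000 + (0.15/2)·(-0.096973 + (-0.079170)) = 0.296789
u(1.15) ≈ 0.2968

0.2968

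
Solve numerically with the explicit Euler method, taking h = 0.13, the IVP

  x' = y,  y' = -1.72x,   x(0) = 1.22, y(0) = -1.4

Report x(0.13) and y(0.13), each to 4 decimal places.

Euler on (x,y): x_{n+1} = x_n + h·x', y_{n+1} = y_n + h·y'.
0.000000: (1.220000, -1.400000); f=(-1.400000, -2.098400) → (1.038000, -1.672792)
(x(0.13), y(0.13)) ≈ (1.0380, -1.6728)

1.0380, -1.6728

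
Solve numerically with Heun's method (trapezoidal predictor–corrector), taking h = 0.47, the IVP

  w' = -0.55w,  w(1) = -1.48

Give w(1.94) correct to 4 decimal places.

-0.8887

Heun: k1 = f(x_n, w_n); k2 = f(x_n + h, w_n + h·k1); w_{n+1} = w_n + (h/2)·(k1 + k2).
x=1.000000, w=-1.480000:
  k1 = f(1.000000, -1.480000) = 0.814000
  k2 = f(1.470000, -1.097420) = 0.603581
  w ← -1.480000 + (0.47/2)·(0.814000 + 0.603581) = -1.146868
x=1.470000, w=-1.146868:
  k1 = f(1.470000, -1.146868) = 0.630778
  k2 = f(1.940000, -0.850403) = 0.467722
  w ← -1.146868 + (0.47/2)·(0.630778 + 0.467722) = -0.888721
w(1.94) ≈ -0.8887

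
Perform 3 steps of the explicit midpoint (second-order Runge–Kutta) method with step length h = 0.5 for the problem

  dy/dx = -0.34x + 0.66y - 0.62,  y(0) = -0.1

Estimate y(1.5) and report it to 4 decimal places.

Midpoint: k1 = f(x_n, y_n); k2 = f(x_n + h/2, y_n + (h/2)·k1); y_{n+1} = y_n + h·k2.
x=0.000000, y=-0.100000:
  k1 = f(0.000000, -0.100000) = -0.686000
  k2 = f(0.250000, -0.271500) = -0.884190
  y ← -0.100000 + 0.5·(-0.884190) = -0.542095
x=0.500000, y=-0.542095:
  k1 = f(0.500000, -0.542095) = -1.147783
  k2 = f(0.750000, -0.829041) = -1.422167
  y ← -0.542095 + 0.5·(-1.422167) = -1.253178
x=1.000000, y=-1.253178:
  k1 = f(1.000000, -1.253178) = -1.787098
  k2 = f(1.250000, -1.699953) = -2.166969
  y ← -1.253178 + 0.5·(-2.166969) = -2.336663
y(1.5) ≈ -2.3367

-2.3367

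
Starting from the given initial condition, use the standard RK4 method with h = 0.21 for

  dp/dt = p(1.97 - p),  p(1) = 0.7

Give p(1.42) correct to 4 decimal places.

1.0986

RK4: k1 = f(t_n, p_n); k2 = f(t_n + h/2, p_n + (h/2)·k1); k3 = f(t_n + h/2, p_n + (h/2)·k2); k4 = f(t_n + h, p_n + h·k3); p_{n+1} = p_n + (h/6)·(k1 + 2k2 + 2k3 + k4).
t=1.000000, p=0.700000:
  k1 = f(1.000000, 0.700000) = 0.889000
  k2 = f(1.105000, 0.793345) = 0.933493
  k3 = f(1.105000, 0.798017) = 0.935262
  k4 = f(1.210000, 0.896405) = 0.962376
  p ← 0.700000 + (0.21/6)·(k1 + 2k2 + 2k3 + k4) = 0.895611
t=1.210000, p=0.895611:
  k1 = f(1.210000, 0.895611) = 0.962235
  k2 = f(1.315000, 0.996646) = 0.970089
  k3 = f(1.315000, 0.997470) = 0.970069
  k4 = f(1.420000, 1.099326) = 0.957155
  p ← 0.895611 + (0.21/6)·(k1 + 2k2 + 2k3 + k4) = 1.098601
p(1.42) ≈ 1.0986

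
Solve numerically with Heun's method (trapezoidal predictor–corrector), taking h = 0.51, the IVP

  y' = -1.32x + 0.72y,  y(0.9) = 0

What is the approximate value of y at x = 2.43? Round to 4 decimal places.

Heun: k1 = f(x_n, y_n); k2 = f(x_n + h, y_n + h·k1); y_{n+1} = y_n + (h/2)·(k1 + k2).
x=0.900000, y=0.000000:
  k1 = f(0.900000, 0.000000) = -1.188000
  k2 = f(1.410000, -0.605880) = -2.297434
  y ← 0.000000 + (0.51/2)·(-1.188000 + (-2.297434)) = -0.888786
x=1.410000, y=-0.888786:
  k1 = f(1.410000, -0.888786) = -2.501126
  k2 = f(1.920000, -2.164360) = -4.092739
  y ← -0.888786 + (0.51/2)·(-2.501126 + (-4.092739)) = -2.570221
x=1.920000, y=-2.570221:
  k1 = f(1.920000, -2.570221) = -4.384959
  k2 = f(2.430000, -4.806550) = -6.668316
  y ← -2.570221 + (0.51/2)·(-4.384959 + (-6.668316)) = -5.388806
y(2.43) ≈ -5.3888

-5.3888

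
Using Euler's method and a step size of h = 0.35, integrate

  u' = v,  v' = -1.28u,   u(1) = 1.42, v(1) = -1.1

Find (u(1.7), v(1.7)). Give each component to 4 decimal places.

Euler on (u,v): u_{n+1} = u_n + h·u', v_{n+1} = v_n + h·v'.
1.000000: (1.420000, -1.100000); f=(-1.100000, -1.817600) → (1.035000, -1.736160)
1.350000: (1.035000, -1.736160); f=(-1.736160, -1.324800) → (0.427344, -2.199840)
(u(1.7), v(1.7)) ≈ (0.4273, -2.1998)

0.4273, -2.1998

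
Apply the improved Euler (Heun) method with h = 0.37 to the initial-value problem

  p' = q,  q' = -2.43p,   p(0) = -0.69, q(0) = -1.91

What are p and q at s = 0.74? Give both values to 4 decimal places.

Heun on (p,q): k1 = f(s_n, state_n); k2 = f(s_n + h, state_n + h·k1); state_{n+1} = state_n + (h/2)·(k1 + k2).
0.000000: (-0.690000, -1.910000)
  k1 = (-1.910000, 1.676700)
  predictor → (-1.396700, -1.289621)
  k2 = (-1.289621, 3.393981)
  → (-1.281930, -0.971924)
0.370000: (-1.281930, -0.971924)
  k1 = (-0.971924, 3.115090)
  predictor → (-1.641542, 0.180659)
  k2 = (0.180659, 3.988947)
  → (-1.428314, 0.342323)
(p(0.74), q(0.74)) ≈ (-1.4283, 0.3423)

-1.4283, 0.3423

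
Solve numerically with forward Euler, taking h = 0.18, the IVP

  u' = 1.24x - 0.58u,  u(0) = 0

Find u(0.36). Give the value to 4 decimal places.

Euler: u_{n+1} = u_n + h·f(x_n, u_n).
x=0.000000, u=0.000000: f=0.000000 → u ← 0.000000 + 0.18·0.000000 = 0.000000
x=0.180000, u=0.000000: f=0.223200 → u ← 0.000000 + 0.18·0.223200 = 0.040176
u(0.36) ≈ 0.0402

0.0402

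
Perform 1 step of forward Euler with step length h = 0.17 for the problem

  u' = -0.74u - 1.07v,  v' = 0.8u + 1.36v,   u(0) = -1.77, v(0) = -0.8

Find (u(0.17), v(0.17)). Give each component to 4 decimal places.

-1.4018, -1.2257

Euler on (u,v): u_{n+1} = u_n + h·u', v_{n+1} = v_n + h·v'.
0.000000: (-1.770000, -0.800000); f=(2.165800, -2.504000) → (-1.401814, -1.225680)
(u(0.17), v(0.17)) ≈ (-1.4018, -1.2257)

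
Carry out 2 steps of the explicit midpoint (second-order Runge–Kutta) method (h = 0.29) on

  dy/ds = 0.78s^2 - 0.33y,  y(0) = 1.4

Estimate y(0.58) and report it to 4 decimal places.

1.2027

Midpoint: k1 = f(s_n, y_n); k2 = f(s_n + h/2, y_n + (h/2)·k1); y_{n+1} = y_n + h·k2.
s=0.000000, y=1.400000:
  k1 = f(0.000000, 1.400000) = -0.462000
  k2 = f(0.145000, 1.333010) = -0.423494
  y ← 1.400000 + 0.29·(-0.423494) = 1.277187
s=0.290000, y=1.277187:
  k1 = f(0.290000, 1.277187) = -0.355874
  k2 = f(0.435000, 1.225585) = -0.256848
  y ← 1.277187 + 0.29·(-0.256848) = 1.202701
y(0.58) ≈ 1.2027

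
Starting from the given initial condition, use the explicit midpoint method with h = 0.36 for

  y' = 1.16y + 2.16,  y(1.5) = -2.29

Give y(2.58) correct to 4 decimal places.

Midpoint: k1 = f(x_n, y_n); k2 = f(x_n + h/2, y_n + (h/2)·k1); y_{n+1} = y_n + h·k2.
x=1.500000, y=-2.290000:
  k1 = f(1.500000, -2.290000) = -0.496400
  k2 = f(1.680000, -2.379352) = -0.600048
  y ← -2.290000 + 0.36·(-0.600048) = -2.506017
x=1.860000, y=-2.506017:
  k1 = f(1.860000, -2.506017) = -0.746980
  k2 = f(2.040000, -2.640474) = -0.902950
  y ← -2.506017 + 0.36·(-0.902950) = -2.831079
x=2.220000, y=-2.831079:
  k1 = f(2.220000, -2.831079) = -1.124052
  k2 = f(2.400000, -3.033409) = -1.358754
  y ← -2.831079 + 0.36·(-1.358754) = -3.320231
y(2.58) ≈ -3.3202

-3.3202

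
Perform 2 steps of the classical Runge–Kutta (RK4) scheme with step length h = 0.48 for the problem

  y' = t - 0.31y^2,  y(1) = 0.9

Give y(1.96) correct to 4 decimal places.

RK4: k1 = f(t_n, y_n); k2 = f(t_n + h/2, y_n + (h/2)·k1); k3 = f(t_n + h/2, y_n + (h/2)·k2); k4 = f(t_n + h, y_n + h·k3); y_{n+1} = y_n + (h/6)·(k1 + 2k2 + 2k3 + k4).
t=1.000000, y=0.900000:
  k1 = f(1.000000, 0.900000) = 0.748900
  k2 = f(1.240000, 1.079736) = 0.878593
  k3 = f(1.240000, 1.110862) = 0.857455
  k4 = f(1.480000, 1.311579) = 0.946726
  y ← 0.900000 + (0.48/6)·(k1 + 2k2 + 2k3 + k4) = 1.313418
t=1.480000, y=1.313418:
  k1 = f(1.480000, 1.313418) = 0.945229
  k2 = f(1.720000, 1.540273) = 0.984543
  k3 = f(1.720000, 1.549708) = 0.975505
  k4 = f(1.960000, 1.781660) = 0.975963
  y ← 1.313418 + (0.48/6)·(k1 + 2k2 + 2k3 + k4) = 1.780721
y(1.96) ≈ 1.7807

1.7807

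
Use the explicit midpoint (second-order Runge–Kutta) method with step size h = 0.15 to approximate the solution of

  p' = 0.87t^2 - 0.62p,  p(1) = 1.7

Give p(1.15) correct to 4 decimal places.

1.6940

Midpoint: k1 = f(t_n, p_n); k2 = f(t_n + h/2, p_n + (h/2)·k1); p_{n+1} = p_n + h·k2.
t=1.000000, p=1.700000:
  k1 = f(1.000000, 1.700000) = -0.184000
  k2 = f(1.075000, 1.686200) = -0.040050
  p ← 1.700000 + 0.15·(-0.040050) = 1.693992
p(1.15) ≈ 1.6940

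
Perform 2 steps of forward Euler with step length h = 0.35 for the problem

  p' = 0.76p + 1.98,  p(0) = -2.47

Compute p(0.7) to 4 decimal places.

-2.3885

Euler: p_{n+1} = p_n + h·f(x_n, p_n).
x=0.000000, p=-2.470000: f=0.102800 → p ← -2.470000 + 0.35·0.102800 = -2.434020
x=0.350000, p=-2.434020: f=0.130145 → p ← -2.434020 + 0.35·0.130145 = -2.388469
p(0.7) ≈ -2.3885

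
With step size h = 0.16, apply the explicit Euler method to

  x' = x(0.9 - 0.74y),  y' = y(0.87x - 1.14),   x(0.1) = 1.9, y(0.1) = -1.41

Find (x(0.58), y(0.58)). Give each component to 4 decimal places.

4.4685, -2.2683

Euler on (x,y): x_{n+1} = x_n + h·x', y_{n+1} = y_n + h·y'.
0.100000: (1.900000, -1.410000); f=(3.692460, -0.723330) → (2.490794, -1.525733)
0.260000: (2.490794, -1.525733); f=(5.053926, -1.566913) → (3.299422, -1.776439)
0.420000: (3.299422, -1.776439); f=(7.306783, -3.074122) → (4.468507, -2.268298)
(x(0.58), y(0.58)) ≈ (4.4685, -2.2683)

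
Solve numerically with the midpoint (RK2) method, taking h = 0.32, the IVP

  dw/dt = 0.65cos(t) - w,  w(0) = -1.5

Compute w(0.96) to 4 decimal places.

Midpoint: k1 = f(t_n, w_n); k2 = f(t_n + h/2, w_n + (h/2)·k1); w_{n+1} = w_n + h·k2.
t=0.000000, w=-1.500000:
  k1 = f(0.000000, -1.500000) = 2.150000
  k2 = f(0.160000, -1.156000) = 1.797698
  w ← -1.500000 + 0.32·1.797698 = -0.924737
t=0.320000, w=-0.924737:
  k1 = f(0.320000, -0.924737) = 1.541740
  k2 = f(0.480000, -0.678058) = 1.254605
  w ← -0.924737 + 0.32·1.254605 = -0.523263
t=0.640000, w=-0.523263:
  k1 = f(0.640000, -0.523263) = 1.044625
  k2 = f(0.800000, -0.356123) = 0.808982
  w ← -0.523263 + 0.32·0.808982 = -0.264389
w(0.96) ≈ -0.2644

-0.2644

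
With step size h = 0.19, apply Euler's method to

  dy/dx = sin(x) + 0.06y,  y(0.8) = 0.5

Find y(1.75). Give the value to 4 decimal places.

Euler: y_{n+1} = y_n + h·f(x_n, y_n).
x=0.800000, y=0.500000: f=0.747356 → y ← 0.500000 + 0.19·0.747356 = 0.641998
x=0.990000, y=0.641998: f=0.874546 → y ← 0.641998 + 0.19·0.874546 = 0.808161
x=1.180000, y=0.808161: f=0.973096 → y ← 0.808161 + 0.19·0.973096 = 0.993050
x=1.370000, y=0.993050: f=1.039491 → y ← 0.993050 + 0.19·1.039491 = 1.190553
x=1.560000, y=1.190553: f=1.071375 → y ← 1.190553 + 0.19·1.071375 = 1.394114
y(1.75) ≈ 1.3941

1.3941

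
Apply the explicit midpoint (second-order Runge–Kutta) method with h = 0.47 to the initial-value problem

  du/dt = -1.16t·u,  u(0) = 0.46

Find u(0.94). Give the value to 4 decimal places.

0.2667

Midpoint: k1 = f(t_n, u_n); k2 = f(t_n + h/2, u_n + (h/2)·k1); u_{n+1} = u_n + h·k2.
t=0.000000, u=0.460000:
  k1 = f(0.000000, 0.460000) = 0.000000
  k2 = f(0.235000, 0.460000) = -0.125396
  u ← 0.460000 + 0.47·(-0.125396) = 0.401064
t=0.470000, u=0.401064:
  k1 = f(0.470000, 0.401064) = -0.218660
  k2 = f(0.705000, 0.349679) = -0.285967
  u ← 0.401064 + 0.47·(-0.285967) = 0.266659
u(0.94) ≈ 0.2667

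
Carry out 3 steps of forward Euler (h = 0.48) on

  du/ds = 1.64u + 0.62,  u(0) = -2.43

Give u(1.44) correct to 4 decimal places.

Euler: u_{n+1} = u_n + h·f(s_n, u_n).
s=0.000000, u=-2.430000: f=-3.365200 → u ← -2.430000 + 0.48·(-3.365200) = -4.045296
s=0.480000, u=-4.045296: f=-6.014285 → u ← -4.045296 + 0.48·(-6.014285) = -6.932153
s=0.960000, u=-6.932153: f=-10.748731 → u ← -6.932153 + 0.48·(-10.748731) = -12.091544
u(1.44) ≈ -12.0915

-12.0915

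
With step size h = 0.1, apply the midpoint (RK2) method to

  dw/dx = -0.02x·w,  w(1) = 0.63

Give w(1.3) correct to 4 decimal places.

0.6257

Midpoint: k1 = f(x_n, w_n); k2 = f(x_n + h/2, w_n + (h/2)·k1); w_{n+1} = w_n + h·k2.
x=1.000000, w=0.630000:
  k1 = f(1.000000, 0.630000) = -0.012600
  k2 = f(1.050000, 0.629370) = -0.013217
  w ← 0.630000 + 0.1·(-0.013217) = 0.628678
x=1.100000, w=0.628678:
  k1 = f(1.100000, 0.628678) = -0.013831
  k2 = f(1.150000, 0.627987) = -0.014444
  w ← 0.628678 + 0.1·(-0.014444) = 0.627234
x=1.200000, w=0.627234:
  k1 = f(1.200000, 0.627234) = -0.015054
  k2 = f(1.250000, 0.626481) = -0.015662
  w ← 0.627234 + 0.1·(-0.015662) = 0.625668
w(1.3) ≈ 0.6257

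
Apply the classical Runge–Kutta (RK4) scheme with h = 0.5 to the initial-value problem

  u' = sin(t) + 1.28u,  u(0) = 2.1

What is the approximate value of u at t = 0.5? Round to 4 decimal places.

RK4: k1 = f(t_n, u_n); k2 = f(t_n + h/2, u_n + (h/2)·k1); k3 = f(t_n + h/2, u_n + (h/2)·k2); k4 = f(t_n + h, u_n + h·k3); u_{n+1} = u_n + (h/6)·(k1 + 2k2 + 2k3 + k4).
t=0.000000, u=2.100000:
  k1 = f(0.000000, 2.100000) = 2.688000
  k2 = f(0.250000, 2.772000) = 3.795564
  k3 = f(0.250000, 3.048891) = 4.149984
  k4 = f(0.500000, 4.174992) = 5.823416
  u ← 2.100000 + (0.5/6)·(k1 + 2k2 + 2k3 + k4) = 4.133543
u(0.5) ≈ 4.1335

4.1335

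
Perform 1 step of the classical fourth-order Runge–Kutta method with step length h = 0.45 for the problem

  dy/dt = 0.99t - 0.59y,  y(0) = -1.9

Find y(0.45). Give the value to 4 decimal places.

RK4: k1 = f(t_n, y_n); k2 = f(t_n + h/2, y_n + (h/2)·k1); k3 = f(t_n + h/2, y_n + (h/2)·k2); k4 = f(t_n + h, y_n + h·k3); y_{n+1} = y_n + (h/6)·(k1 + 2k2 + 2k3 + k4).
t=0.000000, y=-1.900000:
  k1 = f(0.000000, -1.900000) = 1.121000
  k2 = f(0.225000, -1.647775) = 1.194937
  k3 = f(0.225000, -1.631139) = 1.185122
  k4 = f(0.450000, -1.366695) = 1.251850
  y ← -1.900000 + (0.45/6)·(k1 + 2k2 + 2k3 + k4) = -1.365027
y(0.45) ≈ -1.3650

-1.3650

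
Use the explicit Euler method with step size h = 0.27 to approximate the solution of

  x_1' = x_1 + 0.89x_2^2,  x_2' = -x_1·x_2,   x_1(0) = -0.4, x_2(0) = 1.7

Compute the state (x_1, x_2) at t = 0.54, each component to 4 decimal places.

1.0894, 1.7888

Euler on (x_1,x_2): x_1_{n+1} = x_1_n + h·x_1', x_2_{n+1} = x_2_n + h·x_2'.
0.000000: (-0.400000, 1.700000); f=(2.172100, 0.680000) → (0.186467, 1.883600)
0.270000: (0.186467, 1.883600); f=(3.344142, -0.351229) → (1.089385, 1.788768)
(x_1(0.54), x_2(0.54)) ≈ (1.0894, 1.7888)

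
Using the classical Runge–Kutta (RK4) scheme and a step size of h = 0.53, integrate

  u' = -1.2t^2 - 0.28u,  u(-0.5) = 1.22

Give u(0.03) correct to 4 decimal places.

RK4: k1 = f(t_n, u_n); k2 = f(t_n + h/2, u_n + (h/2)·k1); k3 = f(t_n + h/2, u_n + (h/2)·k2); k4 = f(t_n + h, u_n + h·k3); u_{n+1} = u_n + (h/6)·(k1 + 2k2 + 2k3 + k4).
t=-0.500000, u=1.220000:
  k1 = f(-0.500000, 1.220000) = -0.641600
  k2 = f(-0.235000, 1.049976) = -0.360263
  k3 = f(-0.235000, 1.124530) = -0.381138
  k4 = f(0.030000, 1.017997) = -0.286119
  u ← 1.220000 + (0.53/6)·(k1 + 2k2 + 2k3 + k4) = 1.007071
u(0.03) ≈ 1.0071

1.0071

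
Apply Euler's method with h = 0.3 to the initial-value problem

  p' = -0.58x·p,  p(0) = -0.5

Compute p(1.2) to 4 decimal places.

-0.3580

Euler: p_{n+1} = p_n + h·f(x_n, p_n).
x=0.000000, p=-0.500000: f=0.000000 → p ← -0.500000 + 0.3·0.000000 = -0.500000
x=0.300000, p=-0.500000: f=0.087000 → p ← -0.500000 + 0.3·0.087000 = -0.473900
x=0.600000, p=-0.473900: f=0.164917 → p ← -0.473900 + 0.3·0.164917 = -0.424425
x=0.900000, p=-0.424425: f=0.221550 → p ← -0.424425 + 0.3·0.221550 = -0.357960
p(1.2) ≈ -0.3580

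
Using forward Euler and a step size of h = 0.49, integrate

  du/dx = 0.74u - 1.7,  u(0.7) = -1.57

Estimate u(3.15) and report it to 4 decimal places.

-15.8683

Euler: u_{n+1} = u_n + h·f(x_n, u_n).
x=0.700000, u=-1.570000: f=-2.861800 → u ← -1.570000 + 0.49·(-2.861800) = -2.972282
x=1.190000, u=-2.972282: f=-3.899489 → u ← -2.972282 + 0.49·(-3.899489) = -4.883031
x=1.680000, u=-4.883031: f=-5.313443 → u ← -4.883031 + 0.49·(-5.313443) = -7.486619
x=2.170000, u=-7.486619: f=-7.240098 → u ← -7.486619 + 0.49·(-7.240098) = -11.034267
x=2.660000, u=-11.034267: f=-9.865357 → u ← -11.034267 + 0.49·(-9.865357) = -15.868292
u(3.15) ≈ -15.8683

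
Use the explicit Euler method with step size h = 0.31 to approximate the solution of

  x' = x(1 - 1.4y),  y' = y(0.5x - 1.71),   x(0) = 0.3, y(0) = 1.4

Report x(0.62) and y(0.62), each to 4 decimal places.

Euler on (x,y): x_{n+1} = x_n + h·x', y_{n+1} = y_n + h·y'.
0.000000: (0.300000, 1.400000); f=(-0.288000, -2.184000) → (0.210720, 0.722960)
0.310000: (0.210720, 0.722960); f=(-0.002559, -1.160091) → (0.209927, 0.363332)
(x(0.62), y(0.62)) ≈ (0.2099, 0.3633)

0.2099, 0.3633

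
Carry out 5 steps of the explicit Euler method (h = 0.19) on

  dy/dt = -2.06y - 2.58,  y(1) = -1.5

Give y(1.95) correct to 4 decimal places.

Euler: y_{n+1} = y_n + h·f(t_n, y_n).
t=1.000000, y=-1.500000: f=0.510000 → y ← -1.500000 + 0.19·0.510000 = -1.403100
t=1.190000, y=-1.403100: f=0.310386 → y ← -1.403100 + 0.19·0.310386 = -1.344127
t=1.380000, y=-1.344127: f=0.188901 → y ← -1.344127 + 0.19·0.188901 = -1.308235
t=1.570000, y=-1.308235: f=0.114965 → y ← -1.308235 + 0.19·0.114965 = -1.286392
t=1.760000, y=-1.286392: f=0.069968 → y ← -1.286392 + 0.19·0.069968 = -1.273098
y(1.95) ≈ -1.2731

-1.2731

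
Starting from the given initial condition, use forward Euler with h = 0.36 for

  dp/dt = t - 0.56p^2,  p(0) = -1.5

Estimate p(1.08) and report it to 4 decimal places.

-3.6901

Euler: p_{n+1} = p_n + h·f(t_n, p_n).
t=0.000000, p=-1.500000: f=-1.260000 → p ← -1.500000 + 0.36·(-1.260000) = -1.953600
t=0.360000, p=-1.953600: f=-1.777270 → p ← -1.953600 + 0.36·(-1.777270) = -2.593417
t=0.720000, p=-2.593417: f=-3.046455 → p ← -2.593417 + 0.36·(-3.046455) = -3.690141
p(1.08) ≈ -3.6901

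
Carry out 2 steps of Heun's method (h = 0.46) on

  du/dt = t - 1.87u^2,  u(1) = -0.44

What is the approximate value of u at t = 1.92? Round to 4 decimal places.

0.5971

Heun: k1 = f(t_n, u_n); k2 = f(t_n + h, u_n + h·k1); u_{n+1} = u_n + (h/2)·(k1 + k2).
t=1.000000, u=-0.440000:
  k1 = f(1.000000, -0.440000) = 0.637968
  k2 = f(1.460000, -0.146535) = 1.419847
  u ← -0.440000 + (0.46/2)·(0.637968 + 1.419847) = 0.033297
t=1.460000, u=0.033297:
  k1 = f(1.460000, 0.033297) = 1.457927
  k2 = f(1.920000, 0.703944) = 0.993346
  u ← 0.033297 + (0.46/2)·(1.457927 + 0.993346) = 0.597090
u(1.92) ≈ 0.5971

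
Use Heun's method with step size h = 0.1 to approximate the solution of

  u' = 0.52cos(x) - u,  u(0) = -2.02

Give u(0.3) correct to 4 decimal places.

-1.3650

Heun: k1 = f(x_n, u_n); k2 = f(x_n + h, u_n + h·k1); u_{n+1} = u_n + (h/2)·(k1 + k2).
x=0.000000, u=-2.020000:
  k1 = f(0.000000, -2.020000) = 2.540000
  k2 = f(0.100000, -1.766000) = 2.283402
  u ← -2.020000 + (0.1/2)·(2.540000 + 2.283402) = -1.778830
x=0.100000, u=-1.778830:
  k1 = f(0.100000, -1.778830) = 2.296232
  k2 = f(0.200000, -1.549207) = 2.058841
  u ← -1.778830 + (0.1/2)·(2.296232 + 2.058841) = -1.561076
x=0.200000, u=-1.561076:
  k1 = f(0.200000, -1.561076) = 2.070711
  k2 = f(0.300000, -1.354005) = 1.850780
  u ← -1.561076 + (0.1/2)·(2.070711 + 1.850780) = -1.365002
u(0.3) ≈ -1.3650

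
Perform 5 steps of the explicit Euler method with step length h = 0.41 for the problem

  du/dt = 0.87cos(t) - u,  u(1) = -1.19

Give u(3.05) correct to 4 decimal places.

Euler: u_{n+1} = u_n + h·f(t_n, u_n).
t=1.000000, u=-1.190000: f=1.660063 → u ← -1.190000 + 0.41·1.660063 = -0.509374
t=1.410000, u=-0.509374: f=0.648665 → u ← -0.509374 + 0.41·0.648665 = -0.243422
t=1.820000, u=-0.243422: f=0.028851 → u ← -0.243422 + 0.41·0.028851 = -0.231592
t=2.230000, u=-0.231592: f=-0.301272 → u ← -0.231592 + 0.41·(-0.301272) = -0.355114
t=2.640000, u=-0.355114: f=-0.407718 → u ← -0.355114 + 0.41·(-0.407718) = -0.522278
u(3.05) ≈ -0.5223

-0.5223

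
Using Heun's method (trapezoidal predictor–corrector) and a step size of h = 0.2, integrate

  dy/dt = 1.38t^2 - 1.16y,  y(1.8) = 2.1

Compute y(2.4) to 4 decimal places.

3.7964

Heun: k1 = f(t_n, y_n); k2 = f(t_n + h, y_n + h·k1); y_{n+1} = y_n + (h/2)·(k1 + k2).
t=1.800000, y=2.100000:
  k1 = f(1.800000, 2.100000) = 2.035200
  k2 = f(2.000000, 2.507040) = 2.611834
  y ← 2.100000 + (0.2/2)·(2.035200 + 2.611834) = 2.564703
t=2.000000, y=2.564703:
  k1 = f(2.000000, 2.564703) = 2.544944
  k2 = f(2.200000, 3.073692) = 3.113717
  y ← 2.564703 + (0.2/2)·(2.544944 + 3.113717) = 3.130569
t=2.200000, y=3.130569:
  k1 = f(2.200000, 3.130569) = 3.047739
  k2 = f(2.400000, 3.740117) = 3.610264
  y ← 3.130569 + (0.2/2)·(3.047739 + 3.610264) = 3.796370
y(2.4) ≈ 3.7964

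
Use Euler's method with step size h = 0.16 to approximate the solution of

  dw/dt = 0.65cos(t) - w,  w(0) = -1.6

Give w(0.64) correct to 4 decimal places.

-0.4873

Euler: w_{n+1} = w_n + h·f(t_n, w_n).
t=0.000000, w=-1.600000: f=2.250000 → w ← -1.600000 + 0.16·2.250000 = -1.240000
t=0.160000, w=-1.240000: f=1.881698 → w ← -1.240000 + 0.16·1.881698 = -0.938928
t=0.320000, w=-0.938928: f=1.555931 → w ← -0.938928 + 0.16·1.555931 = -0.689979
t=0.480000, w=-0.689979: f=1.266526 → w ← -0.689979 + 0.16·1.266526 = -0.487335
w(0.64) ≈ -0.4873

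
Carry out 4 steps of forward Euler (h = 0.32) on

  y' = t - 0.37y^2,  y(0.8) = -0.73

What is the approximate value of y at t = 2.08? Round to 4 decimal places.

Euler: y_{n+1} = y_n + h·f(t_n, y_n).
t=0.800000, y=-0.730000: f=0.602827 → y ← -0.730000 + 0.32·0.602827 = -0.537095
t=1.120000, y=-0.537095: f=1.013266 → y ← -0.537095 + 0.32·1.013266 = -0.212850
t=1.440000, y=-0.212850: f=1.423237 → y ← -0.212850 + 0.32·1.423237 = 0.242585
t=1.760000, y=0.242585: f=1.738226 → y ← 0.242585 + 0.32·1.738226 = 0.798818
y(2.08) ≈ 0.7988

0.7988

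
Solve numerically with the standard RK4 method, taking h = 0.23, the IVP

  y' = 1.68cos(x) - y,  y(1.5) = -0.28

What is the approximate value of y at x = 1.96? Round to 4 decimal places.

RK4: k1 = f(x_n, y_n); k2 = f(x_n + h/2, y_n + (h/2)·k1); k3 = f(x_n + h/2, y_n + (h/2)·k2); k4 = f(x_n + h, y_n + h·k3); y_{n+1} = y_n + (h/6)·(k1 + 2k2 + 2k3 + k4).
x=1.500000, y=-0.280000:
  k1 = f(1.500000, -0.280000) = 0.398838
  k2 = f(1.615000, -0.234134) = 0.159896
  k3 = f(1.615000, -0.261612) = 0.187374
  k4 = f(1.730000, -0.236904) = -0.029430
  y ← -0.280000 + (0.23/6)·(k1 + 2k2 + 2k3 + k4) = -0.239215
x=1.730000, y=-0.239215:
  k1 = f(1.730000, -0.239215) = -0.027118
  k2 = f(1.845000, -0.242334) = -0.212577
  k3 = f(1.845000, -0.263662) = -0.191249
  k4 = f(1.960000, -0.283203) = -0.354276
  y ← -0.239215 + (0.23/6)·(k1 + 2k2 + 2k3 + k4) = -0.284796
y(1.96) ≈ -0.2848

-0.2848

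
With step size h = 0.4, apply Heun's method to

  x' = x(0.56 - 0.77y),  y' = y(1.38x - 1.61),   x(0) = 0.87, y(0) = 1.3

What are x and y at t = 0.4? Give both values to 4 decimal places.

0.7536, 1.0585

Heun on (x,y): k1 = f(t_n, state_n); k2 = f(t_n + h, state_n + h·k1); state_{n+1} = state_n + (h/2)·(k1 + k2).
0.000000: (0.870000, 1.300000)
  k1 = (-0.383670, -0.532220)
  predictor → (0.716532, 1.087112)
  k2 = (-0.198534, -0.675299)
  → (0.753559, 1.058496)
(x(0.4), y(0.4)) ≈ (0.7536, 1.0585)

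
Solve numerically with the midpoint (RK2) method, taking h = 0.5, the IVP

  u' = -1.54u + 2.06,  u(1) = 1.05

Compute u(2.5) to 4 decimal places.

Midpoint: k1 = f(x_n, u_n); k2 = f(x_n + h/2, u_n + (h/2)·k1); u_{n+1} = u_n + h·k2.
x=1.000000, u=1.050000:
  k1 = f(1.000000, 1.050000) = 0.443000
  k2 = f(1.250000, 1.160750) = 0.272445
  u ← 1.050000 + 0.5·0.272445 = 1.186222
x=1.500000, u=1.186222:
  k1 = f(1.500000, 1.186222) = 0.233217
  k2 = f(1.750000, 1.244527) = 0.143429
  u ← 1.186222 + 0.5·0.143429 = 1.257937
x=2.000000, u=1.257937:
  k1 = f(2.000000, 1.257937) = 0.122777
  k2 = f(2.250000, 1.288631) = 0.075508
  u ← 1.257937 + 0.5·0.075508 = 1.295691
u(2.5) ≈ 1.2957

1.2957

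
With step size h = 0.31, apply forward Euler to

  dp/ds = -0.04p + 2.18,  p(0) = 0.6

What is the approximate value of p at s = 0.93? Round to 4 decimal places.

2.5803

Euler: p_{n+1} = p_n + h·f(s_n, p_n).
s=0.000000, p=0.600000: f=2.156000 → p ← 0.600000 + 0.31·2.156000 = 1.268360
s=0.310000, p=1.268360: f=2.129266 → p ← 1.268360 + 0.31·2.129266 = 1.928432
s=0.620000, p=1.928432: f=2.102863 → p ← 1.928432 + 0.31·2.102863 = 2.580320
p(0.93) ≈ 2.5803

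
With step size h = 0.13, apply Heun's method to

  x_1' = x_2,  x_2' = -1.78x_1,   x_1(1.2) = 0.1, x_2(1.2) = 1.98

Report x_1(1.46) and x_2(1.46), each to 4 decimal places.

Heun on (x_1,x_2): k1 = f(t_n, state_n); k2 = f(t_n + h, state_n + h·k1); state_{n+1} = state_n + (h/2)·(k1 + k2).
1.200000: (0.100000, 1.980000)
  k1 = (1.980000, -0.178000)
  predictor → (0.357400, 1.956860)
  k2 = (1.956860, -0.636172)
  → (0.355896, 1.927079)
1.330000: (0.355896, 1.927079)
  k1 = (1.927079, -0.633495)
  predictor → (0.606416, 1.844725)
  k2 = (1.844725, -1.079421)
  → (0.601063, 1.815739)
(x_1(1.46), x_2(1.46)) ≈ (0.6011, 1.8157)

0.6011, 1.8157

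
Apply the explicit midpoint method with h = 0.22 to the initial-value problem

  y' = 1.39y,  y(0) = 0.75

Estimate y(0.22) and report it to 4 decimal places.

Midpoint: k1 = f(s_n, y_n); k2 = f(s_n + h/2, y_n + (h/2)·k1); y_{n+1} = y_n + h·k2.
s=0.000000, y=0.750000:
  k1 = f(0.000000, 0.750000) = 1.042500
  k2 = f(0.110000, 0.864675) = 1.201898
  y ← 0.750000 + 0.22·1.201898 = 1.014418
y(0.22) ≈ 1.0144

1.0144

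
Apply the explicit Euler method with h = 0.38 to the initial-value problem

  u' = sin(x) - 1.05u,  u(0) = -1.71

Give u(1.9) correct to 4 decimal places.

0.5781

Euler: u_{n+1} = u_n + h·f(x_n, u_n).
x=0.000000, u=-1.710000: f=1.795500 → u ← -1.710000 + 0.38·1.795500 = -1.027710
x=0.380000, u=-1.027710: f=1.450016 → u ← -1.027710 + 0.38·1.450016 = -0.476704
x=0.760000, u=-0.476704: f=1.189461 → u ← -0.476704 + 0.38·1.189461 = -0.024709
x=1.140000, u=-0.024709: f=0.934578 → u ← -0.024709 + 0.38·0.934578 = 0.330431
x=1.520000, u=0.330431: f=0.651758 → u ← 0.330431 + 0.38·0.651758 = 0.578099
u(1.9) ≈ 0.5781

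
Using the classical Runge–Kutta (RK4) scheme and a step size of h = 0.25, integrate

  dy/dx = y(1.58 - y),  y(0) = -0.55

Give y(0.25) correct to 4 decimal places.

RK4: k1 = f(x_n, y_n); k2 = f(x_n + h/2, y_n + (h/2)·k1); k3 = f(x_n + h/2, y_n + (h/2)·k2); k4 = f(x_n + h, y_n + h·k3); y_{n+1} = y_n + (h/6)·(k1 + 2k2 + 2k3 + k4).
x=0.000000, y=-0.550000:
  k1 = f(0.000000, -0.550000) = -1.171500
  k2 = f(0.125000, -0.696438) = -1.585396
  k3 = f(0.125000, -0.748175) = -1.741881
  k4 = f(0.250000, -0.985470) = -2.528195
  y ← -0.550000 + (0.25/6)·(k1 + 2k2 + 2k3 + k4) = -0.981427
y(0.25) ≈ -0.9814

-0.9814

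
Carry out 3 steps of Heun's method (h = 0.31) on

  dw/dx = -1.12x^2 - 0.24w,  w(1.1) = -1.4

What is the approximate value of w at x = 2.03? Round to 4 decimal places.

-3.5493

Heun: k1 = f(x_n, w_n); k2 = f(x_n + h, w_n + h·k1); w_{n+1} = w_n + (h/2)·(k1 + k2).
x=1.100000, w=-1.400000:
  k1 = f(1.100000, -1.400000) = -1.019200
  k2 = f(1.410000, -1.715952) = -1.814844
  w ← -1.400000 + (0.31/2)·(-1.019200 + (-1.814844)) = -1.839277
x=1.410000, w=-1.839277:
  k1 = f(1.410000, -1.839277) = -1.785246
  k2 = f(1.720000, -2.392703) = -2.739159
  w ← -1.839277 + (0.31/2)·(-1.785246 + (-2.739159)) = -2.540560
x=1.720000, w=-2.540560:
  k1 = f(1.720000, -2.540560) = -2.703674
  k2 = f(2.030000, -3.378698) = -3.804520
  w ← -2.540560 + (0.31/2)·(-2.703674 + (-3.804520)) = -3.549330
w(2.03) ≈ -3.5493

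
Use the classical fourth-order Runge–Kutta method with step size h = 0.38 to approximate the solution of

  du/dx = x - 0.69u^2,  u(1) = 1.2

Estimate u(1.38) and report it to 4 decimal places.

RK4: k1 = f(x_n, u_n); k2 = f(x_n + h/2, u_n + (h/2)·k1); k3 = f(x_n + h/2, u_n + (h/2)·k2); k4 = f(x_n + h, u_n + h·k3); u_{n+1} = u_n + (h/6)·(k1 + 2k2 + 2k3 + k4).
x=1.000000, u=1.200000:
  k1 = f(1.000000, 1.200000) = 0.006400
  k2 = f(1.190000, 1.201216) = 0.194385
  k3 = f(1.190000, 1.236933) = 0.134297
  k4 = f(1.380000, 1.251033) = 0.300092
  u ← 1.200000 + (0.38/6)·(k1 + 2k2 + 2k3 + k4) = 1.261044
u(1.38) ≈ 1.2610

1.2610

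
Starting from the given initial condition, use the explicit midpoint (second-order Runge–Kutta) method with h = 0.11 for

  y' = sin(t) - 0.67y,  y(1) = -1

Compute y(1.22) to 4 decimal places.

Midpoint: k1 = f(t_n, y_n); k2 = f(t_n + h/2, y_n + (h/2)·k1); y_{n+1} = y_n + h·k2.
t=1.000000, y=-1.000000:
  k1 = f(1.000000, -1.000000) = 1.511471
  k2 = f(1.055000, -0.916869) = 1.484203
  y ← -1.000000 + 0.11·1.484203 = -0.836738
t=1.110000, y=-0.836738:
  k1 = f(1.110000, -0.836738) = 1.456313
  k2 = f(1.165000, -0.756641) = 1.425737
  y ← -0.836738 + 0.11·1.425737 = -0.679907
y(1.22) ≈ -0.6799

-0.6799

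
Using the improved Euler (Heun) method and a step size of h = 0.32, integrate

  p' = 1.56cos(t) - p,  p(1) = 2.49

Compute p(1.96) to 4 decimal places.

0.9673

Heun: k1 = f(t_n, p_n); k2 = f(t_n + h, p_n + h·k1); p_{n+1} = p_n + (h/2)·(k1 + k2).
t=1.000000, p=2.490000:
  k1 = f(1.000000, 2.490000) = -1.647128
  k2 = f(1.320000, 1.962919) = -1.575765
  p ← 2.490000 + (0.32/2)·(-1.647128 + (-1.575765)) = 1.974337
t=1.320000, p=1.974337:
  k1 = f(1.320000, 1.974337) = -1.587183
  k2 = f(1.640000, 1.466438) = -1.574310
  p ← 1.974337 + (0.32/2)·(-1.587183 + (-1.574310)) = 1.468498
t=1.640000, p=1.468498:
  k1 = f(1.640000, 1.468498) = -1.576370
  k2 = f(1.960000, 0.964060) = -1.556005
  p ← 1.468498 + (0.32/2)·(-1.576370 + (-1.556005)) = 0.967318
p(1.96) ≈ 0.9673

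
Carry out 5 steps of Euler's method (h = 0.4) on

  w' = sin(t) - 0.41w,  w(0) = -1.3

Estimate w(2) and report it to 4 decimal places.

0.4722

Euler: w_{n+1} = w_n + h·f(t_n, w_n).
t=0.000000, w=-1.300000: f=0.533000 → w ← -1.300000 + 0.4·0.533000 = -1.086800
t=0.400000, w=-1.086800: f=0.835006 → w ← -1.086800 + 0.4·0.835006 = -0.752797
t=0.800000, w=-0.752797: f=1.026003 → w ← -0.752797 + 0.4·1.026003 = -0.342396
t=1.200000, w=-0.342396: f=1.072422 → w ← -0.342396 + 0.4·1.072422 = 0.086572
t=1.600000, w=0.086572: f=0.964079 → w ← 0.086572 + 0.4·0.964079 = 0.472204
w(2) ≈ 0.4722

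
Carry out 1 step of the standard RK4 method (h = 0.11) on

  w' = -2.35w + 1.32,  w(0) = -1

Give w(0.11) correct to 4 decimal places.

RK4: k1 = f(s_n, w_n); k2 = f(s_n + h/2, w_n + (h/2)·k1); k3 = f(s_n + h/2, w_n + (h/2)·k2); k4 = f(s_n + h, w_n + h·k3); w_{n+1} = w_n + (h/6)·(k1 + 2k2 + 2k3 + k4).
s=0.000000, w=-1.000000:
  k1 = f(0.000000, -1.000000) = 3.670000
  k2 = f(0.055000, -0.798150) = 3.195653
  k3 = f(0.055000, -0.824239) = 3.256962
  k4 = f(0.110000, -0.641734) = 2.828075
  w ← -1.000000 + (0.11/6)·(k1 + 2k2 + 2k3 + k4) = -0.644273
w(0.11) ≈ -0.6443

-0.6443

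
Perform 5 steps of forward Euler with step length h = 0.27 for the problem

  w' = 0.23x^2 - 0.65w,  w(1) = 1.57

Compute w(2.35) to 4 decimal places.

1.2196

Euler: w_{n+1} = w_n + h·f(x_n, w_n).
x=1.000000, w=1.570000: f=-0.790500 → w ← 1.570000 + 0.27·(-0.790500) = 1.356565
x=1.270000, w=1.356565: f=-0.510800 → w ← 1.356565 + 0.27·(-0.510800) = 1.218649
x=1.540000, w=1.218649: f=-0.246654 → w ← 1.218649 + 0.27·(-0.246654) = 1.152052
x=1.810000, w=1.152052: f=0.004669 → w ← 1.152052 + 0.27·0.004669 = 1.153313
x=2.080000, w=1.153313: f=0.245419 → w ← 1.153313 + 0.27·0.245419 = 1.219576
w(2.35) ≈ 1.2196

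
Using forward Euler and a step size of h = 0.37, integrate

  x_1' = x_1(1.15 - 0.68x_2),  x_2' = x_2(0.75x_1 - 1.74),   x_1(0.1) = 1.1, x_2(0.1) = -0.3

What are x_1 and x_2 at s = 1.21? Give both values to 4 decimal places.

Euler on (x_1,x_2): x_1_{n+1} = x_1_n + h·x_1', x_2_{n+1} = x_2_n + h·x_2'.
0.100000: (1.100000, -0.300000); f=(1.489400, 0.274500) → (1.651078, -0.198435)
0.470000: (1.651078, -0.198435); f=(2.121529, 0.099553) → (2.436044, -0.161600)
0.840000: (2.436044, -0.161600); f=(3.069143, -0.014065) → (3.571627, -0.166804)
(x_1(1.21), x_2(1.21)) ≈ (3.5716, -0.1668)

3.5716, -0.1668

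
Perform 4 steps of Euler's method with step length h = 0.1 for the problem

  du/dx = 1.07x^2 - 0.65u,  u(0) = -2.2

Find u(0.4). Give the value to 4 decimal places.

-1.6668

Euler: u_{n+1} = u_n + h·f(x_n, u_n).
x=0.000000, u=-2.200000: f=1.430000 → u ← -2.200000 + 0.1·1.430000 = -2.057000
x=0.100000, u=-2.057000: f=1.347750 → u ← -2.057000 + 0.1·1.347750 = -1.922225
x=0.200000, u=-1.922225: f=1.292246 → u ← -1.922225 + 0.1·1.292246 = -1.793000
x=0.300000, u=-1.793000: f=1.261750 → u ← -1.793000 + 0.1·1.261750 = -1.666825
u(0.4) ≈ -1.6668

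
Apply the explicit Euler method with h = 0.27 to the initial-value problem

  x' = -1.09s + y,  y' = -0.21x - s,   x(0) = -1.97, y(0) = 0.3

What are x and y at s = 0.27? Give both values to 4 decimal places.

Euler on (x,y): x_{n+1} = x_n + h·x', y_{n+1} = y_n + h·y'.
0.000000: (-1.970000, 0.300000); f=(0.300000, 0.413700) → (-1.889000, 0.411699)
(x(0.27), y(0.27)) ≈ (-1.8890, 0.4117)

-1.8890, 0.4117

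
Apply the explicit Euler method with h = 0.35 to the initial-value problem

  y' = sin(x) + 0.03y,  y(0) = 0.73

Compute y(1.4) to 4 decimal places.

Euler: y_{n+1} = y_n + h·f(x_n, y_n).
x=0.000000, y=0.730000: f=0.021900 → y ← 0.730000 + 0.35·0.021900 = 0.737665
x=0.350000, y=0.737665: f=0.365028 → y ← 0.737665 + 0.35·0.365028 = 0.865425
x=0.700000, y=0.865425: f=0.670180 → y ← 0.865425 + 0.35·0.670180 = 1.099988
x=1.050000, y=1.099988: f=0.900423 → y ← 1.099988 + 0.35·0.900423 = 1.415136
y(1.4) ≈ 1.4151

1.4151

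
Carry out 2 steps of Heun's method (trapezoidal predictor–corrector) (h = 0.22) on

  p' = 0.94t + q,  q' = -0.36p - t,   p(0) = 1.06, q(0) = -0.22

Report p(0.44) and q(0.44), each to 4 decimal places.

1.0073, -0.4790

Heun on (p,q): k1 = f(t_n, state_n); k2 = f(t_n + h, state_n + h·k1); state_{n+1} = state_n + (h/2)·(k1 + k2).
0.000000: (1.060000, -0.220000)
  k1 = (-0.220000, -0.381600)
  predictor → (1.011600, -0.303952)
  k2 = (-0.097152, -0.584176)
  → (1.025113, -0.326235)
0.220000: (1.025113, -0.326235)
  k1 = (-0.119435, -0.589041)
  predictor → (0.998838, -0.455824)
  k2 = (-0.042224, -0.799582)
  → (1.007331, -0.478984)
(p(0.44), q(0.44)) ≈ (1.0073, -0.4790)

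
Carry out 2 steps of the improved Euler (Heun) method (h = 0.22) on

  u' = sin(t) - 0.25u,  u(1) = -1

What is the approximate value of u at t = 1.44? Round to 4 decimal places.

-0.5086

Heun: k1 = f(t_n, u_n); k2 = f(t_n + h, u_n + h·k1); u_{n+1} = u_n + (h/2)·(k1 + k2).
t=1.000000, u=-1.000000:
  k1 = f(1.000000, -1.000000) = 1.091471
  k2 = f(1.220000, -0.759876) = 1.129068
  u ← -1.000000 + (0.22/2)·(1.091471 + 1.129068) = -0.755741
t=1.220000, u=-0.755741:
  k1 = f(1.220000, -0.755741) = 1.128035
  k2 = f(1.440000, -0.507573) = 1.118352
  u ← -0.755741 + (0.22/2)·(1.128035 + 1.118352) = -0.508638
u(1.44) ≈ -0.5086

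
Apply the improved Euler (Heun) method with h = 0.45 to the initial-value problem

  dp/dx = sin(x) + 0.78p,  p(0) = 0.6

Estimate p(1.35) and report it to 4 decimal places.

2.7799

Heun: k1 = f(x_n, p_n); k2 = f(x_n + h, p_n + h·k1); p_{n+1} = p_n + (h/2)·(k1 + k2).
x=0.000000, p=0.600000:
  k1 = f(0.000000, 0.600000) = 0.468000
  k2 = f(0.450000, 0.810600) = 1.067234
  p ← 0.600000 + (0.45/2)·(0.468000 + 1.067234) = 0.945428
x=0.450000, p=0.945428:
  k1 = f(0.450000, 0.945428) = 1.172399
  k2 = f(0.900000, 1.473007) = 1.932272
  p ← 0.945428 + (0.45/2)·(1.172399 + 1.932272) = 1.643979
x=0.900000, p=1.643979:
  k1 = f(0.900000, 1.643979) = 2.065630
  k2 = f(1.350000, 2.573512) = 2.983063
  p ← 1.643979 + (0.45/2)·(2.065630 + 2.983063) = 2.779935
p(1.35) ≈ 2.7799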